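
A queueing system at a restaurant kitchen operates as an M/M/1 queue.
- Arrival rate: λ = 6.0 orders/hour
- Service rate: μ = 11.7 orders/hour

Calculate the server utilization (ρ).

Server utilization: ρ = λ/μ
ρ = 6.0/11.7 = 0.5128
The server is busy 51.28% of the time.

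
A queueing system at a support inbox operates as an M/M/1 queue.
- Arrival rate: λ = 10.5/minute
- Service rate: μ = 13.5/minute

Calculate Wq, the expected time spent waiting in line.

First, compute utilization: ρ = λ/μ = 10.5/13.5 = 0.7778
For M/M/1: Wq = λ/(μ(μ-λ))
Wq = 10.5/(13.5 × (13.5-10.5))
Wq = 10.5/(13.5 × 3.00)
Wq = 0.2593 minutes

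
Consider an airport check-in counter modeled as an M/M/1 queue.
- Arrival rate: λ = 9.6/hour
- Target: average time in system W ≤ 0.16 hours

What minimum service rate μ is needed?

For M/M/1: W = 1/(μ-λ)
Need W ≤ 0.16, so 1/(μ-λ) ≤ 0.16
μ - λ ≥ 1/0.16 = 6.2500
μ ≥ 9.6 + 6.2500 = 15.8500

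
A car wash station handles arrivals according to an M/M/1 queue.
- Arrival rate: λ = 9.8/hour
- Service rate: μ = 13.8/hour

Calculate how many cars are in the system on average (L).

ρ = λ/μ = 9.8/13.8 = 0.7101
For M/M/1: L = λ/(μ-λ)
L = 9.8/(13.8-9.8) = 9.8/4.00
L = 2.4500 cars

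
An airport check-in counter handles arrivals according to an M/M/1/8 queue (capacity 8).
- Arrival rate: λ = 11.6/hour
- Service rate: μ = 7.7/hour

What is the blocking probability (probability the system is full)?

ρ = λ/μ = 11.6/7.7 = 1.5065
P₀ = (1-ρ)/(1-ρ^(K+1)) = (1-1.5065)/(1-1.5065^9) = -0.5065/-38.9689 = 0.01300
P_K = P₀×ρ^K = 0.012998 × 1.5065^8 = 0.012998 × 26.5310 = 0.3448
Blocking probability = 34.48%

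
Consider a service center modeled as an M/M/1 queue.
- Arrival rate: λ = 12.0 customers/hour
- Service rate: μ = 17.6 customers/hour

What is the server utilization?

Server utilization: ρ = λ/μ
ρ = 12.0/17.6 = 0.6818
The server is busy 68.18% of the time.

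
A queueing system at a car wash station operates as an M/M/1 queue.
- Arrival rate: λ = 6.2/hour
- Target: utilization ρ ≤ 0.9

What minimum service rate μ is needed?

ρ = λ/μ, so μ = λ/ρ
μ ≥ 6.2/0.9 = 6.8889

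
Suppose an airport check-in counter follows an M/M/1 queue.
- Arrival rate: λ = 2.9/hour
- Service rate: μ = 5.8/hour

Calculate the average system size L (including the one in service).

ρ = λ/μ = 2.9/5.8 = 0.5000
For M/M/1: L = λ/(μ-λ)
L = 2.9/(5.8-2.9) = 2.9/2.90
L = 1.0000 passengers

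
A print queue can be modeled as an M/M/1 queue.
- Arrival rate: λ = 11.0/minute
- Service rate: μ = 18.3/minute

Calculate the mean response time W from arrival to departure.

First, compute utilization: ρ = λ/μ = 11.0/18.3 = 0.6011
For M/M/1: W = 1/(μ-λ)
W = 1/(18.3-11.0) = 1/7.30
W = 0.1370 minutes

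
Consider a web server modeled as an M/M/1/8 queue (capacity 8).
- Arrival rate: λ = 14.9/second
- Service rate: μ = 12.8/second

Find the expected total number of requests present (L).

ρ = λ/μ = 14.9/12.8 = 1.16406
P₀ = (1-ρ)/(1-ρ^(K+1)) = (1-1.16406)/(1-1.16406^9) = -0.16406/-2.9244 = 0.05610
P_K = P₀×ρ^K = 0.05610 × 1.16406^8 = 0.05610 × 3.3713 = 0.1891
L = ρ[1 - (K+1)ρ^K + Kρ^(K+1)] / [(1-ρ)(1-ρ^(K+1))]
L = 1.16406 × (1 - 9×3.371343 + 8×3.924445) / ((1 - 1.16406) × (1 - 3.924445)) = 4.9822 requests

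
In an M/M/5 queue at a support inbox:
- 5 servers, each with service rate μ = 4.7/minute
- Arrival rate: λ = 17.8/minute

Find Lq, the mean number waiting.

Traffic intensity: ρ = λ/(cμ) = 17.8/(5×4.7) = 0.7574
Since ρ = 0.7574 < 1, system is stable.
Offered load a = λ/μ = cρ = 17.8/4.7 = 3.7872
P₀ = [ Σₙ₌₀^4 aⁿ/n! + a^5/(5!(1-ρ)) ]⁻¹
Σ = a^0/0! + a^1/1! + a^2/2! + a^3/3! + a^4/4! = 1.0000 + 3.7872 + 7.1716 + 9.0535 + 8.5719 = 29.5842
a^5/(5!(1-ρ)) = 779.1314/(120 × 0.242553) = 26.7684
P₀ = 1/(29.5842 + 26.7684) = 0.01775
Lq = P₀·a^5·ρ / (5!(1-ρ)²) = 0.017745 × 779.1314 × 0.75745 / (120 × 0.058832) = 1.4834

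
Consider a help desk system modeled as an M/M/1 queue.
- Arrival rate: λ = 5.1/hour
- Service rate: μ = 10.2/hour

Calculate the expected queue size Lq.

ρ = λ/μ = 5.1/10.2 = 0.5000
For M/M/1: Lq = λ²/(μ(μ-λ))
Lq = 26.01/(10.2 × 5.10)
Lq = 0.5000 tickets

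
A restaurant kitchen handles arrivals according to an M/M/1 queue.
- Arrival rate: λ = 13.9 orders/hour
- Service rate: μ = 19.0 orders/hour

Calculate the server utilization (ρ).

Server utilization: ρ = λ/μ
ρ = 13.9/19.0 = 0.7316
The server is busy 73.16% of the time.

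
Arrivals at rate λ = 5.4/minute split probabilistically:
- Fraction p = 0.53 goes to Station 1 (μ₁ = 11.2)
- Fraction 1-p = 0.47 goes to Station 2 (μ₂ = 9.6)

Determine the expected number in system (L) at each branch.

Effective rates: λ₁ = 5.4×0.53 = 2.862, λ₂ = 5.4×0.47 = 2.538
Station 1: ρ₁ = 2.862/11.2 = 0.2555, L₁ = ρ₁/(1-ρ₁) = 0.2555/(1-0.2555) = 0.3432
Station 2: ρ₂ = 2.538/9.6 = 0.2644, L₂ = ρ₂/(1-ρ₂) = 0.2644/(1-0.2644) = 0.3594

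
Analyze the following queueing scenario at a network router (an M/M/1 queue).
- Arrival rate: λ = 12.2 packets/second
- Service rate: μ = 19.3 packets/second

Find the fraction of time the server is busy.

Server utilization: ρ = λ/μ
ρ = 12.2/19.3 = 0.6321
The server is busy 63.21% of the time.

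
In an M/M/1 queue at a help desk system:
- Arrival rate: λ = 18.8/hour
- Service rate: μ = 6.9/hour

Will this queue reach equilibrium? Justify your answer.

Stability requires ρ = λ/(cμ) < 1
ρ = 18.8/(1 × 6.9) = 18.8/6.90 = 2.7246
Since 2.7246 ≥ 1, the system is UNSTABLE.
Queue grows without bound. Need μ > λ = 18.8.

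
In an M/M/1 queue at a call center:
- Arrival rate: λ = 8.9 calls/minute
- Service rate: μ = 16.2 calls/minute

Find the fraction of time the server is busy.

Server utilization: ρ = λ/μ
ρ = 8.9/16.2 = 0.5494
The server is busy 54.94% of the time.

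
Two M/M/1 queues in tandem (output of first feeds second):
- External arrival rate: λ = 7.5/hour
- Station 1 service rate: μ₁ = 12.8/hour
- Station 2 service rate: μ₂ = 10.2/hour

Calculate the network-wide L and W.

By Jackson's theorem, each station behaves as independent M/M/1.
Station 1: ρ₁ = 7.5/12.8 = 0.5859, L₁ = ρ₁/(1-ρ₁) = λ/(μ₁-λ) = 7.5/5.30 = 1.41509
Station 2: ρ₂ = 7.5/10.2 = 0.7353, L₂ = ρ₂/(1-ρ₂) = λ/(μ₂-λ) = 7.5/2.70 = 2.77778
Total: L = L₁ + L₂ = 1.41509 + 2.77778 = 4.19287
W = L/λ = 4.19287/7.5 = 0.5590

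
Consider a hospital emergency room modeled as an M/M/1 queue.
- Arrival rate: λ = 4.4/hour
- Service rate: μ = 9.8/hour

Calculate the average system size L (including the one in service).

ρ = λ/μ = 4.4/9.8 = 0.4490
For M/M/1: L = λ/(μ-λ)
L = 4.4/(9.8-4.4) = 4.4/5.40
L = 0.8148 patients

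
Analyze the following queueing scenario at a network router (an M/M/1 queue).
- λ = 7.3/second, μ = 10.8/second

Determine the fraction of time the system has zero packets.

ρ = λ/μ = 7.3/10.8 = 0.6759
P(0) = 1 - ρ = 1 - 0.6759 = 0.3241
The server is idle 32.41% of the time.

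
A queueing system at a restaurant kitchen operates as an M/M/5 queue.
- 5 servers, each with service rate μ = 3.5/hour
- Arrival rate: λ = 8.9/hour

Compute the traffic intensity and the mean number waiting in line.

Traffic intensity: ρ = λ/(cμ) = 8.9/(5×3.5) = 0.5086
Since ρ = 0.5086 < 1, system is stable.
Offered load a = λ/μ = cρ = 8.9/3.5 = 2.5429
P₀ = [ Σₙ₌₀^4 aⁿ/n! + a^5/(5!(1-ρ)) ]⁻¹
Σ = a^0/0! + a^1/1! + a^2/2! + a^3/3! + a^4/4! = 1.00000 + 2.54286 + 3.23306 + 2.74040 + 1.74211 = 11.2584
a^5/(5!(1-ρ)) = 106.3187/(120 × 0.49143) = 1.8029
P₀ = 1/(11.2584 + 1.8029) = 0.07656
Lq = P₀·a^5·ρ / (5!(1-ρ)²) = 0.076562 × 106.3187 × 0.50857 / (120 × 0.24150) = 0.1428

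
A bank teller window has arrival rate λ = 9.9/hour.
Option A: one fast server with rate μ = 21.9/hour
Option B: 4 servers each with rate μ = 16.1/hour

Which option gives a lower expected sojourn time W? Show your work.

Option A: single server μ = 21.9 (M/M/1)
  ρ_A = 9.9/21.9 = 0.4521
  W_A = 1/(μ-λ) = 1/(21.9-9.9) = 1/12.00 = 0.08333

Option B: 4 servers μ = 16.1 (M/M/4)
  ρ_B = λ/(cμ) = 9.9/(4×16.1) = 0.1537
  Offered load a = λ/μ = cρ = 9.9/16.1 = 0.6149
  P₀ = [ Σₙ₌₀^3 aⁿ/n! + a^4/(4!(1-ρ)) ]⁻¹
  Σ = a^0/0! + a^1/1! + a^2/2! + a^3/3! = 1.0000 + 0.6149 + 0.1891 + 0.03875 = 1.8427
  a^4/(4!(1-ρ)) = 0.14297/(24 × 0.84627) = 0.007039
  P₀ = 1/(1.8427 + 0.007039) = 0.5406
  Lq = P₀·a^4·ρ / (4!(1-ρ)²) = 0.5406 × 0.1430 × 0.1537 / (24 × 0.7162) = 0.0006913
  Wq_B = Lq/λ = 0.00069126/9.9 = 0.00006982
  W_B = Wq_B + 1/μ = 0.00006982 + 0.06211 = 0.06218

Since W_B = 0.06218 < W_A = 0.08333, Option B (multiple servers) has the shorter time in system.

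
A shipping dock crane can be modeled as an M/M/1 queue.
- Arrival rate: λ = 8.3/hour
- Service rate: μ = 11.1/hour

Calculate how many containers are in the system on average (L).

ρ = λ/μ = 8.3/11.1 = 0.7477
For M/M/1: L = λ/(μ-λ)
L = 8.3/(11.1-8.3) = 8.3/2.80
L = 2.9643 containers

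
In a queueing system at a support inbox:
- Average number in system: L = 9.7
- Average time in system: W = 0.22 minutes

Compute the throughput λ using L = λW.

Little's Law: L = λW, so λ = L/W
λ = 9.7/0.22 = 44.0909 emails/minute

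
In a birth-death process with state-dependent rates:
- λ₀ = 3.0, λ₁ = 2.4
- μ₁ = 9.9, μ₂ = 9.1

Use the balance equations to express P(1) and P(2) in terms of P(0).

Balance equations:
State 0: λ₀P₀ = μ₁P₁ → P₁ = (λ₀/μ₁)P₀ = (3.0/9.9)P₀ = 0.3030P₀
State 1: P₂ = (λ₀λ₁)/(μ₁μ₂)P₀ = (3.0×2.4)/(9.9×9.1)P₀ = 0.07992P₀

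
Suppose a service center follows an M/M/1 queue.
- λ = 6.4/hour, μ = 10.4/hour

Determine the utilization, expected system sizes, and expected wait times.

Step 1: ρ = λ/μ = 6.4/10.4 = 0.6154
Step 2: L = λ/(μ-λ) = 6.4/4.00 = 1.6000
Step 3: Lq = λ²/(μ(μ-λ)) = 40.96/(10.4×4.00) = 0.9846
Step 4: W = 1/(μ-λ) = 1/4.00 = 0.2500
Step 5: Wq = λ/(μ(μ-λ)) = 6.4/(10.4×4.00) = 0.1538
Step 6: P(0) = 1-ρ = 0.3846
Verify: L = λW = 6.4×0.2500 = 1.6000 ✔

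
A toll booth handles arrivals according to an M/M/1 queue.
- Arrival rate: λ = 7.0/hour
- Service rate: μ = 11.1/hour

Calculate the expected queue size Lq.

ρ = λ/μ = 7.0/11.1 = 0.6306
For M/M/1: Lq = λ²/(μ(μ-λ))
Lq = 49.00/(11.1 × 4.10)
Lq = 1.0767 vehicles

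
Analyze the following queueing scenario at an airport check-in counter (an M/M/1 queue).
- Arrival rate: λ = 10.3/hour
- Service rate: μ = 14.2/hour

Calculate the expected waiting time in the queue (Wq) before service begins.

First, compute utilization: ρ = λ/μ = 10.3/14.2 = 0.7254
For M/M/1: Wq = λ/(μ(μ-λ))
Wq = 10.3/(14.2 × (14.2-10.3))
Wq = 10.3/(14.2 × 3.90)
Wq = 0.1860 hours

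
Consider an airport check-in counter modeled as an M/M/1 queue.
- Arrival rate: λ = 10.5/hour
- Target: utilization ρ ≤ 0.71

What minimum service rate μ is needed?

ρ = λ/μ, so μ = λ/ρ
μ ≥ 10.5/0.71 = 14.7887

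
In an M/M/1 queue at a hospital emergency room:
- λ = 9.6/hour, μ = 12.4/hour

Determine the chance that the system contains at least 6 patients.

ρ = λ/μ = 9.6/12.4 = 0.7742
P(N ≥ n) = ρⁿ
P(N ≥ 6) = 0.7742^6
P(N ≥ 6) = 0.2153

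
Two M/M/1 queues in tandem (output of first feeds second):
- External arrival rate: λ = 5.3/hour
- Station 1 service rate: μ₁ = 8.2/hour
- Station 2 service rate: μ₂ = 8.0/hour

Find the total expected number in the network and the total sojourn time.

By Jackson's theorem, each station behaves as independent M/M/1.
Station 1: ρ₁ = 5.3/8.2 = 0.6463, L₁ = ρ₁/(1-ρ₁) = λ/(μ₁-λ) = 5.3/2.90 = 1.827586
Station 2: ρ₂ = 5.3/8.0 = 0.6625, L₂ = ρ₂/(1-ρ₂) = λ/(μ₂-λ) = 5.3/2.70 = 1.962963
Total: L = L₁ + L₂ = 1.827586 + 1.962963 = 3.7905
W = L/λ = 3.7905/5.3 = 0.7152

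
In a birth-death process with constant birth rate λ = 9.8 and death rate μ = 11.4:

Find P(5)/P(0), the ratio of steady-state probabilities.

For constant rates: P(n)/P(0) = (λ/μ)^n
P(5)/P(0) = (9.8/11.4)^5 = 0.85965^5 = 0.4695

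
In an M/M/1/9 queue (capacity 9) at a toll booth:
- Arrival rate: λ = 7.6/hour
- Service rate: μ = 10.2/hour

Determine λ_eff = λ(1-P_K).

ρ = λ/μ = 7.6/10.2 = 0.7451
P₀ = (1-ρ)/(1-ρ^(K+1)) = (1-0.7451)/(1-0.7451^10) = 0.2549/0.9473 = 0.2691
P_K = P₀×ρ^K = 0.2691 × 0.7451^9 = 0.2691 × 0.07078 = 0.01905
λ_eff = λ(1-P_K) = 7.6 × (1 - 0.01905) = 7.6 × 0.98095 = 7.4552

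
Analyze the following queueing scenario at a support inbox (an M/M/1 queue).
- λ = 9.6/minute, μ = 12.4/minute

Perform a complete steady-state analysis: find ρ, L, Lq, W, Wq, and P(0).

Step 1: ρ = λ/μ = 9.6/12.4 = 0.7742
Step 2: L = λ/(μ-λ) = 9.6/2.80 = 3.4286
Step 3: Lq = λ²/(μ(μ-λ)) = 92.16/(12.4×2.80) = 2.6544
Step 4: W = 1/(μ-λ) = 1/2.80 = 0.357143
Step 5: Wq = λ/(μ(μ-λ)) = 9.6/(12.4×2.80) = 0.2765
Step 6: P(0) = 1-ρ = 0.2258
Verify: L = λW = 9.6×0.357143 = 3.4286 ✔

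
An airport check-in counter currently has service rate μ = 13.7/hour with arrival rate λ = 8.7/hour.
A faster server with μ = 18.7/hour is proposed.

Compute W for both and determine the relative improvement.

System 1: ρ₁ = 8.7/13.7 = 0.6350, W₁ = 1/(13.7-8.7) = 0.2000
System 2: ρ₂ = 8.7/18.7 = 0.4652, W₂ = 1/(18.7-8.7) = 0.1000
Improvement: (W₁-W₂)/W₁ = (0.2000-0.1000)/0.2000 = 50.00%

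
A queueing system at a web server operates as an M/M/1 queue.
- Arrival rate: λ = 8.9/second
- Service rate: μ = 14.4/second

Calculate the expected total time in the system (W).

First, compute utilization: ρ = λ/μ = 8.9/14.4 = 0.6181
For M/M/1: W = 1/(μ-λ)
W = 1/(14.4-8.9) = 1/5.50
W = 0.1818 seconds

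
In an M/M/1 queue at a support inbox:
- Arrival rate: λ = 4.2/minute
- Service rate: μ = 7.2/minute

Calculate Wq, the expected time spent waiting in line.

First, compute utilization: ρ = λ/μ = 4.2/7.2 = 0.5833
For M/M/1: Wq = λ/(μ(μ-λ))
Wq = 4.2/(7.2 × (7.2-4.2))
Wq = 4.2/(7.2 × 3.00)
Wq = 0.1944 minutes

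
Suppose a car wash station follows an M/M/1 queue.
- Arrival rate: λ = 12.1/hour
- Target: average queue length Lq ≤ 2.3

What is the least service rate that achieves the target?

For M/M/1: Lq = λ²/(μ(μ-λ))
Need Lq ≤ 2.3, i.e. μ(μ-λ) ≥ λ²/2.3
μ² - 12.1μ - 146.41/2.3 ≥ 0  →  μ² - 12.1μ - 63.65652 ≥ 0
Quadratic formula (positive root): μ = [λ + √(λ² + 4×63.65652)]/2
Discriminant: 146.41 + 4×63.65652 = 401.0361, √401.0361 = 20.02589
μ ≥ (12.1 + 20.02589)/2 = 16.0629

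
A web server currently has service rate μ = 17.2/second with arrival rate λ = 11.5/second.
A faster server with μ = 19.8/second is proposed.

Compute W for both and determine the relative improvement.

System 1: ρ₁ = 11.5/17.2 = 0.6686, W₁ = 1/(17.2-11.5) = 0.17544
System 2: ρ₂ = 11.5/19.8 = 0.5808, W₂ = 1/(19.8-11.5) = 0.12048
Improvement: (W₁-W₂)/W₁ = (0.17544-0.12048)/0.17544 = 31.33%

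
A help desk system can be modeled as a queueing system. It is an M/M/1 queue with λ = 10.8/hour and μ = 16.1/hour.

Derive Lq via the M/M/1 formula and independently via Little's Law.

Method 1 (direct): Lq = λ²/(μ(μ-λ)) = 116.64/(16.1 × 5.30) = 1.3669

Method 2 (Little's Law):
W = 1/(μ-λ) = 1/5.30 = 0.188679
Wq = W - 1/μ = 0.188679 - 0.0621118 = 0.126567
Lq = λWq = 10.8 × 0.126567 = 1.3669 ✔ (matches Method 1)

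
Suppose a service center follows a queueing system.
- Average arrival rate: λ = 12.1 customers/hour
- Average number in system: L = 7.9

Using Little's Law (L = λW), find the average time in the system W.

Little's Law: L = λW, so W = L/λ
W = 7.9/12.1 = 0.6529 hours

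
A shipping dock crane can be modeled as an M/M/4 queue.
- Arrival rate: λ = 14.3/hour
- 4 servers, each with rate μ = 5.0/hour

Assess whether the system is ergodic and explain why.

Stability requires ρ = λ/(cμ) < 1
ρ = 14.3/(4 × 5.0) = 14.3/20.00 = 0.7150
Since 0.7150 < 1, the system is STABLE.
The servers are busy 71.50% of the time.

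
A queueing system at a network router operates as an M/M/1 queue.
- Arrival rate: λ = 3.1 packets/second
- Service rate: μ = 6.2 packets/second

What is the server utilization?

Server utilization: ρ = λ/μ
ρ = 3.1/6.2 = 0.5000
The server is busy 50.00% of the time.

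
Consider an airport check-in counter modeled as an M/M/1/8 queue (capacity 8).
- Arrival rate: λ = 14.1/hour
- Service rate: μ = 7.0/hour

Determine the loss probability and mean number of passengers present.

ρ = λ/μ = 14.1/7.0 = 2.014286
P₀ = (1-ρ)/(1-ρ^(K+1)) = (1-2.014286)/(1-2.014286^9) = -1.0143/-544.8712 = 0.001862
P_K = P₀×ρ^K = 0.0018615 × 2.014286^8 = 0.0018615 × 270.9999 = 0.5045
Blocking probability P_8 = 0.5045 (50.45%)
L = ρ[1 - (K+1)ρ^K + Kρ^(K+1)] / [(1-ρ)(1-ρ^(K+1))]
L = 2.014286 × (1 - 9×270.9999 + 8×545.8712) / ((1 - 2.014286) × (1 - 545.8712)) = 7.0306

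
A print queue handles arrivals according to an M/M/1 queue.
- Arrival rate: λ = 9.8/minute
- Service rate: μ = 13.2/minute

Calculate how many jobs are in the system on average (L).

ρ = λ/μ = 9.8/13.2 = 0.7424
For M/M/1: L = λ/(μ-λ)
L = 9.8/(13.2-9.8) = 9.8/3.40
L = 2.8824 jobs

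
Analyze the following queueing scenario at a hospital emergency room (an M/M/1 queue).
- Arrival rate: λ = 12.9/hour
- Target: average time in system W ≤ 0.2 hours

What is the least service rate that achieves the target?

For M/M/1: W = 1/(μ-λ)
Need W ≤ 0.2, so 1/(μ-λ) ≤ 0.2
μ - λ ≥ 1/0.2 = 5.0000
μ ≥ 12.9 + 5.0000 = 17.9000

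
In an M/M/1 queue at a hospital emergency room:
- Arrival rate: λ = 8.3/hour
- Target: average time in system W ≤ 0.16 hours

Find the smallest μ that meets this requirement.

For M/M/1: W = 1/(μ-λ)
Need W ≤ 0.16, so 1/(μ-λ) ≤ 0.16
μ - λ ≥ 1/0.16 = 6.2500
μ ≥ 8.3 + 6.2500 = 14.5500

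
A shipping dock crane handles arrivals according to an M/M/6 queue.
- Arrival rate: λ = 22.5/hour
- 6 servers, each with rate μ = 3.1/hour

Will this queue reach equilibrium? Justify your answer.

Stability requires ρ = λ/(cμ) < 1
ρ = 22.5/(6 × 3.1) = 22.5/18.60 = 1.2097
Since 1.2097 ≥ 1, the system is UNSTABLE.
Need c > λ/μ = 22.5/3.1 = 7.26.
Minimum servers needed: c = 8.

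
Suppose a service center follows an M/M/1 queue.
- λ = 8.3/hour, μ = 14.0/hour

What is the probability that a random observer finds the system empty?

ρ = λ/μ = 8.3/14.0 = 0.5929
P(0) = 1 - ρ = 1 - 0.5929 = 0.4071
The server is idle 40.71% of the time.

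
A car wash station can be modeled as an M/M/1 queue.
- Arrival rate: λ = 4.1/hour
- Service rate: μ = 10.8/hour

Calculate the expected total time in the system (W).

First, compute utilization: ρ = λ/μ = 4.1/10.8 = 0.3796
For M/M/1: W = 1/(μ-λ)
W = 1/(10.8-4.1) = 1/6.70
W = 0.1493 hours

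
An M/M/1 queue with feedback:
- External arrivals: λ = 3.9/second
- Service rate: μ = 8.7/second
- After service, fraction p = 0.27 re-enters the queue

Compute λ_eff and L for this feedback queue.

Effective arrival rate: λ_eff = λ/(1-p) = 3.9/(1-0.27) = 3.9/0.73 = 5.3425
ρ = λ_eff/μ = 5.3425/8.7 = 0.61408
L = ρ/(1-ρ) = 0.61408/(1-0.61408) = 1.5912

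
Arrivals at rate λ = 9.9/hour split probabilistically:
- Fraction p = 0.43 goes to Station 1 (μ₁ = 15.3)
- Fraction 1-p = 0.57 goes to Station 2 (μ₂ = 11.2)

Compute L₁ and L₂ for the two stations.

Effective rates: λ₁ = 9.9×0.43 = 4.257, λ₂ = 9.9×0.57 = 5.643
Station 1: ρ₁ = 4.257/15.3 = 0.27824, L₁ = ρ₁/(1-ρ₁) = 0.27824/(1-0.27824) = 0.3855
Station 2: ρ₂ = 5.643/11.2 = 0.50384, L₂ = ρ₂/(1-ρ₂) = 0.50384/(1-0.50384) = 1.0155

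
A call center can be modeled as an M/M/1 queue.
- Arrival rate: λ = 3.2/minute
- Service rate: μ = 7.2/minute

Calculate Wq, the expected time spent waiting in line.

First, compute utilization: ρ = λ/μ = 3.2/7.2 = 0.4444
For M/M/1: Wq = λ/(μ(μ-λ))
Wq = 3.2/(7.2 × (7.2-3.2))
Wq = 3.2/(7.2 × 4.00)
Wq = 0.1111 minutes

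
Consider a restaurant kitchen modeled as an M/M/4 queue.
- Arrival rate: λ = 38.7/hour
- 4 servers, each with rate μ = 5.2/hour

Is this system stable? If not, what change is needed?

Stability requires ρ = λ/(cμ) < 1
ρ = 38.7/(4 × 5.2) = 38.7/20.80 = 1.8606
Since 1.8606 ≥ 1, the system is UNSTABLE.
Need c > λ/μ = 38.7/5.2 = 7.44.
Minimum servers needed: c = 8.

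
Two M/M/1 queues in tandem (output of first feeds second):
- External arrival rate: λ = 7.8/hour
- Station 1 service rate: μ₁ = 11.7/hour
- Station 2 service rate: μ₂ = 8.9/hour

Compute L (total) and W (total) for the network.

By Jackson's theorem, each station behaves as independent M/M/1.
Station 1: ρ₁ = 7.8/11.7 = 0.6667, L₁ = ρ₁/(1-ρ₁) = λ/(μ₁-λ) = 7.8/3.90 = 2.0000
Station 2: ρ₂ = 7.8/8.9 = 0.8764, L₂ = ρ₂/(1-ρ₂) = λ/(μ₂-λ) = 7.8/1.10 = 7.0909
Total: L = L₁ + L₂ = 2.0000 + 7.0909 = 9.0909
W = L/λ = 9.0909/7.8 = 1.1655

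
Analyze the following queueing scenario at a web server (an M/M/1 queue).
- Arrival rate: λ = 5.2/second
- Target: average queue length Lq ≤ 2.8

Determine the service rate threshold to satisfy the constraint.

For M/M/1: Lq = λ²/(μ(μ-λ))
Need Lq ≤ 2.8, i.e. μ(μ-λ) ≥ λ²/2.8
μ² - 5.2μ - 27.04/2.8 ≥ 0  →  μ² - 5.2μ - 9.65714 ≥ 0
Quadratic formula (positive root): μ = [λ + √(λ² + 4×9.65714)]/2
Discriminant: 27.04 + 4×9.65714 = 65.6686, √65.6686 = 8.1036
μ ≥ (5.2 + 8.1036)/2 = 6.6518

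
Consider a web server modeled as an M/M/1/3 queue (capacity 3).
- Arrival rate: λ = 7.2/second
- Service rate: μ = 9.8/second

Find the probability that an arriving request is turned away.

ρ = λ/μ = 7.2/9.8 = 0.7347
P₀ = (1-ρ)/(1-ρ^(K+1)) = (1-0.7347)/(1-0.7347^4) = 0.2653/0.7086 = 0.3744
P_K = P₀×ρ^K = 0.3744 × 0.7347^3 = 0.3744 × 0.3966 = 0.1485
Blocking probability = 14.85%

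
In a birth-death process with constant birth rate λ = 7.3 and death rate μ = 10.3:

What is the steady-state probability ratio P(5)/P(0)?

For constant rates: P(n)/P(0) = (λ/μ)^n
P(5)/P(0) = (7.3/10.3)^5 = 0.7087^5 = 0.1788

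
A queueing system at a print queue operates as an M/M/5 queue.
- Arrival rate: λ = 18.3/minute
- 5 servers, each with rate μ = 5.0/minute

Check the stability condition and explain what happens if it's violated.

Stability requires ρ = λ/(cμ) < 1
ρ = 18.3/(5 × 5.0) = 18.3/25.00 = 0.7320
Since 0.7320 < 1, the system is STABLE.
The servers are busy 73.20% of the time.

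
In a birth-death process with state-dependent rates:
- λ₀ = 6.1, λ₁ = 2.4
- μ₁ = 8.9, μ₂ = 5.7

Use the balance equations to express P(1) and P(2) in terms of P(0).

Balance equations:
State 0: λ₀P₀ = μ₁P₁ → P₁ = (λ₀/μ₁)P₀ = (6.1/8.9)P₀ = 0.6854P₀
State 1: P₂ = (λ₀λ₁)/(μ₁μ₂)P₀ = (6.1×2.4)/(8.9×5.7)P₀ = 0.2886P₀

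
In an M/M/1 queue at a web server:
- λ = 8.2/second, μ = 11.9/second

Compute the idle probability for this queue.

ρ = λ/μ = 8.2/11.9 = 0.6891
P(0) = 1 - ρ = 1 - 0.6891 = 0.3109
The server is idle 31.09% of the time.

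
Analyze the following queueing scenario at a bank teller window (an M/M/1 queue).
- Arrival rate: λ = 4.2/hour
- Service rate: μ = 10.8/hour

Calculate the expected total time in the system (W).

First, compute utilization: ρ = λ/μ = 4.2/10.8 = 0.3889
For M/M/1: W = 1/(μ-λ)
W = 1/(10.8-4.2) = 1/6.60
W = 0.1515 hours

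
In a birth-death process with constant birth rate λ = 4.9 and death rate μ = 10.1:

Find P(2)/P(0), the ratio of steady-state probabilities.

For constant rates: P(n)/P(0) = (λ/μ)^n
P(2)/P(0) = (4.9/10.1)^2 = 0.48515^2 = 0.2354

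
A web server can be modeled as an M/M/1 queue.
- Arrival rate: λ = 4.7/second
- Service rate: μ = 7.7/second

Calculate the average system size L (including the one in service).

ρ = λ/μ = 4.7/7.7 = 0.6104
For M/M/1: L = λ/(μ-λ)
L = 4.7/(7.7-4.7) = 4.7/3.00
L = 1.5667 requests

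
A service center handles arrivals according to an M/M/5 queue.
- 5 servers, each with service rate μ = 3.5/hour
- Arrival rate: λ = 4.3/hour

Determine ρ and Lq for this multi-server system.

Traffic intensity: ρ = λ/(cμ) = 4.3/(5×3.5) = 0.2457
Since ρ = 0.2457 < 1, system is stable.
Offered load a = λ/μ = cρ = 4.3/3.5 = 1.2286
P₀ = [ Σₙ₌₀^4 aⁿ/n! + a^5/(5!(1-ρ)) ]⁻¹
Σ = a^0/0! + a^1/1! + a^2/2! + a^3/3! + a^4/4! = 1.0000 + 1.2286 + 0.7547 + 0.3091 + 0.09493 = 3.3873
a^5/(5!(1-ρ)) = 2.7990/(120 × 0.7543) = 0.03092
P₀ = 1/(3.38726 + 0.0309232) = 0.2926
Lq = P₀·a^5·ρ / (5!(1-ρ)²) = 0.29255 × 2.7990 × 0.24571 / (120 × 0.56895) = 0.002947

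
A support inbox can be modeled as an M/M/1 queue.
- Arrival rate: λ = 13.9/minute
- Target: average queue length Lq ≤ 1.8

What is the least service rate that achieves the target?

For M/M/1: Lq = λ²/(μ(μ-λ))
Need Lq ≤ 1.8, i.e. μ(μ-λ) ≥ λ²/1.8
μ² - 13.9μ - 193.21/1.8 ≥ 0  →  μ² - 13.9μ - 107.3389 ≥ 0
Quadratic formula (positive root): μ = [λ + √(λ² + 4×107.3389)]/2
Discriminant: 193.21 + 4×107.3389 = 622.5656, √622.5656 = 24.95126
μ ≥ (13.9 + 24.95126)/2 = 19.4256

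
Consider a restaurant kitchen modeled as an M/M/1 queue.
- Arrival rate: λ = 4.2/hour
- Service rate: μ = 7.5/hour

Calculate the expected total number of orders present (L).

ρ = λ/μ = 4.2/7.5 = 0.5600
For M/M/1: L = λ/(μ-λ)
L = 4.2/(7.5-4.2) = 4.2/3.30
L = 1.2727 orders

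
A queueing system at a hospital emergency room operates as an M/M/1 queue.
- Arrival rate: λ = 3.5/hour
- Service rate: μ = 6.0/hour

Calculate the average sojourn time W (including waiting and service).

First, compute utilization: ρ = λ/μ = 3.5/6.0 = 0.5833
For M/M/1: W = 1/(μ-λ)
W = 1/(6.0-3.5) = 1/2.50
W = 0.4000 hours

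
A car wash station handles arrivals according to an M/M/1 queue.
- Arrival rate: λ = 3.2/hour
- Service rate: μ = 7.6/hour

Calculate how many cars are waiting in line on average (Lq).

ρ = λ/μ = 3.2/7.6 = 0.4211
For M/M/1: Lq = λ²/(μ(μ-λ))
Lq = 10.24/(7.6 × 4.40)
Lq = 0.3062 cars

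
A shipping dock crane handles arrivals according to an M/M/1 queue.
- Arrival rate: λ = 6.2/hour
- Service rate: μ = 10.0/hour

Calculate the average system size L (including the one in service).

ρ = λ/μ = 6.2/10.0 = 0.6200
For M/M/1: L = λ/(μ-λ)
L = 6.2/(10.0-6.2) = 6.2/3.80
L = 1.6316 containers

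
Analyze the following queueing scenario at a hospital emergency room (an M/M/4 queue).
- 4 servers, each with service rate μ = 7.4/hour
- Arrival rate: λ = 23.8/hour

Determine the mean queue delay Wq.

Traffic intensity: ρ = λ/(cμ) = 23.8/(4×7.4) = 0.8041
Since ρ = 0.8041 < 1, system is stable.
Offered load a = λ/μ = cρ = 23.8/7.4 = 3.2162
P₀ = [ Σₙ₌₀^3 aⁿ/n! + a^4/(4!(1-ρ)) ]⁻¹
Σ = a^0/0! + a^1/1! + a^2/2! + a^3/3! = 1.0000 + 3.2162 + 5.1720 + 5.5448 = 14.9330
a^4/(4!(1-ρ)) = 106.9993/(24 × 0.195946) = 22.7527
P₀ = 1/(14.9330 + 22.7527) = 0.02654
Lq = P₀·a^4·ρ / (4!(1-ρ)²) = 0.02653523 × 106.9993 × 0.8040541 / (24 × 0.03839481) = 2.4775
Wq = Lq/λ = 2.4775/23.8 = 0.1041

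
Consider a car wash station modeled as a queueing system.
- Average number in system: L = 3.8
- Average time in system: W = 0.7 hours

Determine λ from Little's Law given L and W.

Little's Law: L = λW, so λ = L/W
λ = 3.8/0.7 = 5.4286 cars/hour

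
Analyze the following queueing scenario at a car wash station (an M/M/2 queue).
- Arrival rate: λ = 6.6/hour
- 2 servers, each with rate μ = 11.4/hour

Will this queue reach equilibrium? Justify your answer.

Stability requires ρ = λ/(cμ) < 1
ρ = 6.6/(2 × 11.4) = 6.6/22.80 = 0.2895
Since 0.2895 < 1, the system is STABLE.
The servers are busy 28.95% of the time.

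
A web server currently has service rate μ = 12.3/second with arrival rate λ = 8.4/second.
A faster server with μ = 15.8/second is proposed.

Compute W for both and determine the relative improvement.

System 1: ρ₁ = 8.4/12.3 = 0.6829, W₁ = 1/(12.3-8.4) = 0.25641
System 2: ρ₂ = 8.4/15.8 = 0.5316, W₂ = 1/(15.8-8.4) = 0.13514
Improvement: (W₁-W₂)/W₁ = (0.25641-0.13514)/0.25641 = 47.30%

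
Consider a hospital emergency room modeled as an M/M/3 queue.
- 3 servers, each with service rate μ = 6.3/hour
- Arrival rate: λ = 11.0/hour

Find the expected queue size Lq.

Traffic intensity: ρ = λ/(cμ) = 11.0/(3×6.3) = 0.5820
Since ρ = 0.5820 < 1, system is stable.
Offered load a = λ/μ = cρ = 11.0/6.3 = 1.7460
P₀ = [ Σₙ₌₀^2 aⁿ/n! + a^3/(3!(1-ρ)) ]⁻¹
Σ = a^0/0! + a^1/1! + a^2/2! = 1.0000 + 1.7460 + 1.5243 = 4.2703
a^3/(3!(1-ρ)) = 5.3230/(6 × 0.41799) = 2.1225
P₀ = 1/(4.2703 + 2.1225) = 0.1564
Lq = P₀·a^3·ρ / (3!(1-ρ)²) = 0.15643 × 5.3230 × 0.58201 / (6 × 0.17472) = 0.4623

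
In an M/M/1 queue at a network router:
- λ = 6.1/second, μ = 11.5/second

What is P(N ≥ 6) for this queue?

ρ = λ/μ = 6.1/11.5 = 0.53043
P(N ≥ n) = ρⁿ
P(N ≥ 6) = 0.53043^6
P(N ≥ 6) = 0.02227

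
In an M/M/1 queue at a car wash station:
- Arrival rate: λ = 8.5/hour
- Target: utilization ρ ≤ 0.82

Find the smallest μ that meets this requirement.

ρ = λ/μ, so μ = λ/ρ
μ ≥ 8.5/0.82 = 10.3659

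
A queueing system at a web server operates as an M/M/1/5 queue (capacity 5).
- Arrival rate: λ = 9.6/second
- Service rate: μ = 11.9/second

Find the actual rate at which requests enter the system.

ρ = λ/μ = 9.6/11.9 = 0.80672
P₀ = (1-ρ)/(1-ρ^(K+1)) = (1-0.80672)/(1-0.80672^6) = 0.1933/0.7244 = 0.2668
P_K = P₀×ρ^K = 0.2668 × 0.80672^5 = 0.2668 × 0.3417 = 0.09117
λ_eff = λ(1-P_K) = 9.6 × (1 - 0.09117) = 9.6 × 0.90883 = 8.7248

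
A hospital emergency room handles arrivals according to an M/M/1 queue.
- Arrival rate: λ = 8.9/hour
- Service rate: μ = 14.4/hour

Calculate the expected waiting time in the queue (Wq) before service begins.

First, compute utilization: ρ = λ/μ = 8.9/14.4 = 0.6181
For M/M/1: Wq = λ/(μ(μ-λ))
Wq = 8.9/(14.4 × (14.4-8.9))
Wq = 8.9/(14.4 × 5.50)
Wq = 0.1124 hours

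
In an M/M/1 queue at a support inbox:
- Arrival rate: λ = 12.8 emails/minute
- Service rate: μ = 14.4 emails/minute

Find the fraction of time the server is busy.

Server utilization: ρ = λ/μ
ρ = 12.8/14.4 = 0.8889
The server is busy 88.89% of the time.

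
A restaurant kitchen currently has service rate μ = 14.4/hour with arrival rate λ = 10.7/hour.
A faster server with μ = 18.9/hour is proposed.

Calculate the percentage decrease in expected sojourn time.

System 1: ρ₁ = 10.7/14.4 = 0.7431, W₁ = 1/(14.4-10.7) = 0.27027
System 2: ρ₂ = 10.7/18.9 = 0.5661, W₂ = 1/(18.9-10.7) = 0.12195
Improvement: (W₁-W₂)/W₁ = (0.27027-0.12195)/0.27027 = 54.88%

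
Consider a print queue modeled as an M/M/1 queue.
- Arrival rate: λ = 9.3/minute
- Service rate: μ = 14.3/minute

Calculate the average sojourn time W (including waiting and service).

First, compute utilization: ρ = λ/μ = 9.3/14.3 = 0.6503
For M/M/1: W = 1/(μ-λ)
W = 1/(14.3-9.3) = 1/5.00
W = 0.2000 minutes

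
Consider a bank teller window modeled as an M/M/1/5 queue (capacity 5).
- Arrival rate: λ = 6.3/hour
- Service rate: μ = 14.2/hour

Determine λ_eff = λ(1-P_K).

ρ = λ/μ = 6.3/14.2 = 0.443662
P₀ = (1-ρ)/(1-ρ^(K+1)) = (1-0.443662)/(1-0.443662^6) = 0.5563/0.9924 = 0.5606
P_K = P₀×ρ^K = 0.5606 × 0.443662^5 = 0.5606 × 0.01719 = 0.009637
λ_eff = λ(1-P_K) = 6.3 × (1 - 0.009637) = 6.3 × 0.99036 = 6.2393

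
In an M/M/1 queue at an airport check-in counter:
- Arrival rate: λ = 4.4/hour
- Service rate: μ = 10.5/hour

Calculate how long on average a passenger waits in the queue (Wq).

First, compute utilization: ρ = λ/μ = 4.4/10.5 = 0.4190
For M/M/1: Wq = λ/(μ(μ-λ))
Wq = 4.4/(10.5 × (10.5-4.4))
Wq = 4.4/(10.5 × 6.10)
Wq = 0.06870 hours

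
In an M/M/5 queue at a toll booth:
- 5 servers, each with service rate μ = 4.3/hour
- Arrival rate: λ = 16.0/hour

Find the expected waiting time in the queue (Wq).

Traffic intensity: ρ = λ/(cμ) = 16.0/(5×4.3) = 0.7442
Since ρ = 0.7442 < 1, system is stable.
Offered load a = λ/μ = cρ = 16.0/4.3 = 3.7209
P₀ = [ Σₙ₌₀^4 aⁿ/n! + a^5/(5!(1-ρ)) ]⁻¹
Σ = a^0/0! + a^1/1! + a^2/2! + a^3/3! + a^4/4! = 1.0000 + 3.7209 + 6.9227 + 8.5862 + 7.9872 = 28.2170
a^5/(5!(1-ρ)) = 713.2760/(120 × 0.255814) = 23.2355
P₀ = 1/(28.2170 + 23.2355) = 0.01944
Lq = P₀·a^5·ρ / (5!(1-ρ)²) = 0.019435 × 713.2760 × 0.74419 / (120 × 0.065441) = 1.3137
Wq = Lq/λ = 1.3137/16.0 = 0.08211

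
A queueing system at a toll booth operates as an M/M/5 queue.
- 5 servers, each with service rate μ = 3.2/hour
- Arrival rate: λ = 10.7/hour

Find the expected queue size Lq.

Traffic intensity: ρ = λ/(cμ) = 10.7/(5×3.2) = 0.6687
Since ρ = 0.6687 < 1, system is stable.
Offered load a = λ/μ = cρ = 10.7/3.2 = 3.3437
P₀ = [ Σₙ₌₀^4 aⁿ/n! + a^5/(5!(1-ρ)) ]⁻¹
Σ = a^0/0! + a^1/1! + a^2/2! + a^3/3! + a^4/4! = 1.00000 + 3.34375 + 5.59033 + 6.23089 + 5.20864 = 21.3736
a^5/(5!(1-ρ)) = 417.9930/(120 × 0.33125) = 10.5155
P₀ = 1/(21.3736 + 10.5155) = 0.03136
Lq = P₀·a^5·ρ / (5!(1-ρ)²) = 0.031359 × 417.9930 × 0.66875 / (120 × 0.10973) = 0.6657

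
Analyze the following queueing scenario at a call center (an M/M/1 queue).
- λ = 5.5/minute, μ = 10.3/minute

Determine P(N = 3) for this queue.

ρ = λ/μ = 5.5/10.3 = 0.53398
P(n) = (1-ρ)ρⁿ
P(3) = (1-0.53398) × 0.53398^3
P(3) = 0.466020 × 0.152256
P(3) = 0.07095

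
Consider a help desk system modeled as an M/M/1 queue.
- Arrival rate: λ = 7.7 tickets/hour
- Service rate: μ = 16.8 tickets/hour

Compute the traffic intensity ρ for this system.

Server utilization: ρ = λ/μ
ρ = 7.7/16.8 = 0.4583
The server is busy 45.83% of the time.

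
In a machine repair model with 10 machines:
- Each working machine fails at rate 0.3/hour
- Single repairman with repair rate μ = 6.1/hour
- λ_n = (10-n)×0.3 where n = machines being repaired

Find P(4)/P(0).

P(4)/P(0) = ∏_{i=0}^{4-1} λ_i/μ_{i+1}
= (10-0)×0.3/6.1 × (10-1)×0.3/6.1 × (10-2)×0.3/6.1 × (10-3)×0.3/6.1
= 0.02948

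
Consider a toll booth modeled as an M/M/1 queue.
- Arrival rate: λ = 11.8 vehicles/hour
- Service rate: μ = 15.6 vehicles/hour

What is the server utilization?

Server utilization: ρ = λ/μ
ρ = 11.8/15.6 = 0.7564
The server is busy 75.64% of the time.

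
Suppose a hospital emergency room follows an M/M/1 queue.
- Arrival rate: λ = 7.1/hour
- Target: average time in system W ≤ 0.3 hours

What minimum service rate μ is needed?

For M/M/1: W = 1/(μ-λ)
Need W ≤ 0.3, so 1/(μ-λ) ≤ 0.3
μ - λ ≥ 1/0.3 = 3.3333
μ ≥ 7.1 + 3.3333 = 10.4333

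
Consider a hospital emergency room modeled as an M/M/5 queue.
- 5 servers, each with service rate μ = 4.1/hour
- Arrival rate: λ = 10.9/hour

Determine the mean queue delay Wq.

Traffic intensity: ρ = λ/(cμ) = 10.9/(5×4.1) = 0.5317
Since ρ = 0.5317 < 1, system is stable.
Offered load a = λ/μ = cρ = 10.9/4.1 = 2.6585
P₀ = [ Σₙ₌₀^4 aⁿ/n! + a^5/(5!(1-ρ)) ]⁻¹
Σ = a^0/0! + a^1/1! + a^2/2! + a^3/3! + a^4/4! = 1.0000 + 2.6585 + 3.5339 + 3.1317 + 2.0814 = 12.4055
a^5/(5!(1-ρ)) = 132.8046/(120 × 0.46829) = 2.3633
P₀ = 1/(12.4055 + 2.3633) = 0.06771
Lq = P₀·a^5·ρ / (5!(1-ρ)²) = 0.06771 × 132.8046 × 0.5317 / (120 × 0.2193) = 0.1817
Wq = Lq/λ = 0.1817/10.9 = 0.01667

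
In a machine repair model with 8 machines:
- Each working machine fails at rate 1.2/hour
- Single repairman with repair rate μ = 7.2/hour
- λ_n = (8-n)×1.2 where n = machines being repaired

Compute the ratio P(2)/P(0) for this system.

P(2)/P(0) = ∏_{i=0}^{2-1} λ_i/μ_{i+1}
= (8-0)×1.2/7.2 × (8-1)×1.2/7.2
= 1.5556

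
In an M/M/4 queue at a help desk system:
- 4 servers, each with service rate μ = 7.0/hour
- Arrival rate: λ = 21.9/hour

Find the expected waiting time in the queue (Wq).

Traffic intensity: ρ = λ/(cμ) = 21.9/(4×7.0) = 0.7821
Since ρ = 0.7821 < 1, system is stable.
Offered load a = λ/μ = cρ = 21.9/7.0 = 3.1286
P₀ = [ Σₙ₌₀^3 aⁿ/n! + a^4/(4!(1-ρ)) ]⁻¹
Σ = a^0/0! + a^1/1! + a^2/2! + a^3/3! = 1.0000 + 3.1286 + 4.8940 + 5.1037 = 14.1263
a^4/(4!(1-ρ)) = 95.8041/(24 × 0.217857) = 18.3232
P₀ = 1/(14.1263 + 18.3232) = 0.03082
Lq = P₀·a^4·ρ / (4!(1-ρ)²) = 0.0308171 × 95.8041 × 0.782143 / (24 × 0.0474617) = 2.0273
Wq = Lq/λ = 2.0273/21.9 = 0.09257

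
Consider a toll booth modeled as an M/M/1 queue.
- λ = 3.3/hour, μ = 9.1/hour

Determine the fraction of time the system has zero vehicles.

ρ = λ/μ = 3.3/9.1 = 0.3626
P(0) = 1 - ρ = 1 - 0.3626 = 0.6374
The server is idle 63.74% of the time.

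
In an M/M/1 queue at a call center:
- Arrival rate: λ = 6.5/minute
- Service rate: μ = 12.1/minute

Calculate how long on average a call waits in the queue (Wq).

First, compute utilization: ρ = λ/μ = 6.5/12.1 = 0.5372
For M/M/1: Wq = λ/(μ(μ-λ))
Wq = 6.5/(12.1 × (12.1-6.5))
Wq = 6.5/(12.1 × 5.60)
Wq = 0.09593 minutes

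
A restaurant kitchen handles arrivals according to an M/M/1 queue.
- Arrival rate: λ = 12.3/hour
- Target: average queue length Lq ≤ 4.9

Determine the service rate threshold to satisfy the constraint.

For M/M/1: Lq = λ²/(μ(μ-λ))
Need Lq ≤ 4.9, i.e. μ(μ-λ) ≥ λ²/4.9
μ² - 12.3μ - 151.29/4.9 ≥ 0  →  μ² - 12.3μ - 30.8755 ≥ 0
Quadratic formula (positive root): μ = [λ + √(λ² + 4×30.8755)]/2
Discriminant: 151.29 + 4×30.8755 = 274.7920, √274.7920 = 16.5769
μ ≥ (12.3 + 16.5769)/2 = 14.4384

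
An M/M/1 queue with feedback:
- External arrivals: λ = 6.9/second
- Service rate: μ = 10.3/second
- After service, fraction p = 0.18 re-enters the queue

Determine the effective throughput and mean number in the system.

Effective arrival rate: λ_eff = λ/(1-p) = 6.9/(1-0.18) = 6.9/0.82 = 8.414634
ρ = λ_eff/μ = 8.414634/10.3 = 0.816955
L = ρ/(1-ρ) = 0.816955/(1-0.816955) = 4.4631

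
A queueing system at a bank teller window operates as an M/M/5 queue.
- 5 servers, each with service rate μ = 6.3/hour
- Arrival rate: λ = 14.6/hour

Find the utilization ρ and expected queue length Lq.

Traffic intensity: ρ = λ/(cμ) = 14.6/(5×6.3) = 0.4635
Since ρ = 0.4635 < 1, system is stable.
Offered load a = λ/μ = cρ = 14.6/6.3 = 2.3175
P₀ = [ Σₙ₌₀^4 aⁿ/n! + a^5/(5!(1-ρ)) ]⁻¹
Σ = a^0/0! + a^1/1! + a^2/2! + a^3/3! + a^4/4! = 1.0000 + 2.3175 + 2.6853 + 2.0744 + 1.2018 = 9.2790
a^5/(5!(1-ρ)) = 66.8439/(120 × 0.5365) = 1.0383
P₀ = 1/(9.27895 + 1.03826) = 0.09693
Lq = P₀·a^5·ρ / (5!(1-ρ)²) = 0.096925 × 66.8439 × 0.46349 / (120 × 0.28784) = 0.08694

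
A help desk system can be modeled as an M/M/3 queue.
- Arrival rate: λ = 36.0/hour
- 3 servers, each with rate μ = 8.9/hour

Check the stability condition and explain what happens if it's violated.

Stability requires ρ = λ/(cμ) < 1
ρ = 36.0/(3 × 8.9) = 36.0/26.70 = 1.3483
Since 1.3483 ≥ 1, the system is UNSTABLE.
Need c > λ/μ = 36.0/8.9 = 4.04.
Minimum servers needed: c = 5.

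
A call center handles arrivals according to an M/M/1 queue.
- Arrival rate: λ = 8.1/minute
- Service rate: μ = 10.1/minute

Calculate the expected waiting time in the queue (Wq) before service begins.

First, compute utilization: ρ = λ/μ = 8.1/10.1 = 0.8020
For M/M/1: Wq = λ/(μ(μ-λ))
Wq = 8.1/(10.1 × (10.1-8.1))
Wq = 8.1/(10.1 × 2.00)
Wq = 0.4010 minutes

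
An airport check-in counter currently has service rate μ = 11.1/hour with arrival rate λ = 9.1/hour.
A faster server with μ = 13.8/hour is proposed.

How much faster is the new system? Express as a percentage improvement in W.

System 1: ρ₁ = 9.1/11.1 = 0.8198, W₁ = 1/(11.1-9.1) = 0.50000
System 2: ρ₂ = 9.1/13.8 = 0.6594, W₂ = 1/(13.8-9.1) = 0.21277
Improvement: (W₁-W₂)/W₁ = (0.50000-0.21277)/0.50000 = 57.45%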